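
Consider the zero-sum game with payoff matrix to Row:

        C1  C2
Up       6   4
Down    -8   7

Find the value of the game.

Row minima: Up → 4, Down → -8; maximin = 4.
Column maxima: C1 → 6, C2 → 7; minimax = 6.
4 ≠ 6, so there is no saddle point; optimal play is mixed.
Let Row play Up with probability p. Expected payoff against C1: 6p + (-8)(1−p) = 14p − 8; against C2: 4p + 7(1−p) = −3p + 7.
Setting these equal: 14p − 8 = −3p + 7 ⇒ 17p = 15 ⇒ p = 15/17, and the value is (14)·(15/17) − 8 = 74/17.
For Column: with q = P(C1), equating Up's and Down's payoffs gives 2q + 4 = −15q + 7 ⇒ q = 3/17.

74/17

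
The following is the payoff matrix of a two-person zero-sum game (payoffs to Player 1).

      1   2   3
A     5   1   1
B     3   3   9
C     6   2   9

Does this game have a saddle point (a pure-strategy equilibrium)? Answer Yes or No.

Yes

Row minima: A → 1, B → 3, C → 2; maximin = 3.
Column maxima: 1 → 6, 2 → 3, 3 → 9; minimax = 3.
maximin = minimax = 3, so a saddle point exists.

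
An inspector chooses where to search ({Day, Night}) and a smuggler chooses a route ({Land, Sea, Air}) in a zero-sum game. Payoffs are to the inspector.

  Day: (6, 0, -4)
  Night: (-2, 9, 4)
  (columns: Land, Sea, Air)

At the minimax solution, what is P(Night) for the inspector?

5/8

Row minima: Day → -4, Night → -2; maximin = -2.
Column maxima: Land → 6, Sea → 9, Air → 4; minimax = 4.
-2 ≠ 4, so there is no saddle point; optimal play is mixed.
Sea is strictly dominated by Air (it gives the inspector strictly more in every row), so the smuggler never plays it.
On the remaining 2×2 (Day, Night vs Land, Air):
Let the inspector play Day with probability p. Expected payoff against Land: 6p + (-2)(1−p) = 8p − 2; against Air: (-4)p + 4(1−p) = −8p + 4.
Setting these equal: 8p − 2 = −8p + 4 ⇒ 16p = 6 ⇒ p = 3/8, and the value is (8)·(3/8) − 2 = 1.
For the smuggler: with q = P(Land), equating Day's and Night's payoffs gives 10q − 4 = −6q + 4 ⇒ q = 1/2.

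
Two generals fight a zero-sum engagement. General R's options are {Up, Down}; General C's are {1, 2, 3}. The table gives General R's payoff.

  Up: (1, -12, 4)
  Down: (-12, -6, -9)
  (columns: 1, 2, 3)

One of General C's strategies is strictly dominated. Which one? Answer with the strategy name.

3

1 holds General R's payoff strictly below 3 in every row: 1 < 4, -12 < -9.
So 3 is strictly dominated for General C.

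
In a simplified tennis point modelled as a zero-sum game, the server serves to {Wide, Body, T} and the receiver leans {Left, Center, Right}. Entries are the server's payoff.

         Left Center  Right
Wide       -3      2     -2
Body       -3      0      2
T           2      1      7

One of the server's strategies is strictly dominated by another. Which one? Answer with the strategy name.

Body

T gives a strictly higher payoff than Body against every column: 2 > -3, 1 > 0, 7 > 2.
So Body is strictly dominated and the server never plays it.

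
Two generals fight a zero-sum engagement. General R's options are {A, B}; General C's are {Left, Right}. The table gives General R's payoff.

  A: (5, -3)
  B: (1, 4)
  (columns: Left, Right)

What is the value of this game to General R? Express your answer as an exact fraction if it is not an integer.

23/11

Row minima: A → -3, B → 1; maximin = 1.
Column maxima: Left → 5, Right → 4; minimax = 4.
1 ≠ 4, so there is no saddle point; optimal play is mixed.
Let General R play A with probability p. Expected payoff against Left: 5p + 1(1−p) = 4p + 1; against Right: (-3)p + 4(1−p) = −7p + 4.
Setting these equal: 4p + 1 = −7p + 4 ⇒ 11p = 3 ⇒ p = 3/11, and the value is (4)·(3/11) + 1 = 23/11.
For General C: with q = P(Left), equating A's and B's payoffs gives 8q − 3 = −3q + 4 ⇒ q = 7/11.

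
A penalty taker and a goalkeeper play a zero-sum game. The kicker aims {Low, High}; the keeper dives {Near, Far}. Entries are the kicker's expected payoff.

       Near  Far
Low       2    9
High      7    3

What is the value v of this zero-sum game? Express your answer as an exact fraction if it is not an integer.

57/11

Row minima: Low → 2, High → 3; maximin = 3.
Column maxima: Near → 7, Far → 9; minimax = 7.
3 ≠ 7, so there is no saddle point; optimal play is mixed.
Let the kicker play Low with probability p. Expected payoff against Near: 2p + 7(1−p) = −5p + 7; against Far: 9p + 3(1−p) = 6p + 3.
Setting these equal: −5p + 7 = 6p + 3 ⇒ −11p = -4 ⇒ p = 4/11, and the value is (-5)·(4/11) + 7 = 57/11.
For the keeper: with q = P(Near), equating Low's and High's payoffs gives −7q + 9 = 4q + 3 ⇒ q = 6/11.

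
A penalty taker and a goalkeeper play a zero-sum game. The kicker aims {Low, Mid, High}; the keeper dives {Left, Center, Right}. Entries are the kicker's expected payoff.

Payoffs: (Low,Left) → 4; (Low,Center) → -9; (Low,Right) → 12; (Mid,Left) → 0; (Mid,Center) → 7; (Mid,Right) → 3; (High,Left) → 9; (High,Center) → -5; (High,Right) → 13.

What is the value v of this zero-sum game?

3

Row minima: Low → -9, Mid → 0, High → -5; maximin = 0.
Column maxima: Left → 9, Center → 7, Right → 13; minimax = 7.
0 ≠ 7, so there is no saddle point; optimal play is mixed.
Low is strictly dominated by High, so the kicker never plays it.
Right is strictly dominated by Left (it gives the kicker strictly more in every row), so the keeper never plays it.
On the remaining 2×2 (Mid, High vs Left, Center):
Let the kicker play Mid with probability p. Expected payoff against Left: 0p + 9(1−p) = −9p + 9; against Center: 7p + (-5)(1−p) = 12p − 5.
Setting these equal: −9p + 9 = 12p − 5 ⇒ −21p = -14 ⇒ p = 2/3, and the value is (-9)·(2/3) + 9 = 3.
For the keeper: with q = P(Left), equating Mid's and High's payoffs gives −7q + 7 = 14q − 5 ⇒ q = 4/7.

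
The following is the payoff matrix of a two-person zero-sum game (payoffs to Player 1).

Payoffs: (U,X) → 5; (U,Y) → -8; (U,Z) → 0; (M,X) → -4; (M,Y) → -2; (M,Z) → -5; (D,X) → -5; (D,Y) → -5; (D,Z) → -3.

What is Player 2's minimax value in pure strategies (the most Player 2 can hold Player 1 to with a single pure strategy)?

Column maxima: X → 5, Y → -2, Z → 0.
The smallest of these is -2.

-2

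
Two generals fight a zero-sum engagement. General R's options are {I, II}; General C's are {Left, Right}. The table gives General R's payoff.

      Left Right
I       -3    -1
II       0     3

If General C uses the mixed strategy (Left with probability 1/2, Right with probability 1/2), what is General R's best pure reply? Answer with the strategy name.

Expected payoff of I: (1/2)·(-3) + (1/2)·(-1) = -2.
Expected payoff of II: (1/2)·0 + (1/2)·3 = 3/2.
The largest is 3/2, so General R's best response is II.

II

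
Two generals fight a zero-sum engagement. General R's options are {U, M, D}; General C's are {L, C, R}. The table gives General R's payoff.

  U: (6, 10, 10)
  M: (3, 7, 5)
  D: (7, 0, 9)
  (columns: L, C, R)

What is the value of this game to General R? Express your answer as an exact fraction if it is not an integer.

Row minima: U → 6, M → 3, D → 0; maximin = 6.
Column maxima: L → 7, C → 10, R → 10; minimax = 7.
6 ≠ 7, so there is no saddle point; optimal play is mixed.
M is strictly dominated by U, so General R never plays it.
R is strictly dominated by L (it gives General R strictly more in every row), so General C never plays it.
On the remaining 2×2 (U, D vs L, C):
Let General R play U with probability p. Expected payoff against L: 6p + 7(1−p) = −p + 7; against C: 10p + 0(1−p) = 10p.
Setting these equal: −p + 7 = 10p ⇒ −11p = -7 ⇒ p = 7/11, and the value is (-1)·(7/11) + 7 = 70/11.
For General C: with q = P(L), equating U's and D's payoffs gives −4q + 10 = 7q ⇒ q = 10/11.

70/11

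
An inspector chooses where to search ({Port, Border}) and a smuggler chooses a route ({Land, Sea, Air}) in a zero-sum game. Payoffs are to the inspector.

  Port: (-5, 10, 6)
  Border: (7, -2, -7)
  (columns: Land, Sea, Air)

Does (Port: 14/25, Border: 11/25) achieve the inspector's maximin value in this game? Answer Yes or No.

Yes

Against Land this mix gives (14/25)·(-5) + (11/25)·7 = 7/25.
Against Sea this mix gives (14/25)·10 + (11/25)·(-2) = 118/25.
Against Air this mix gives (14/25)·6 + (11/25)·(-7) = 7/25.
All of the smuggler's active replies (Land, Air) yield 7/25, and no column does worse for the inspector. The mix makes the smuggler indifferent and guarantees 7/25, so it is optimal.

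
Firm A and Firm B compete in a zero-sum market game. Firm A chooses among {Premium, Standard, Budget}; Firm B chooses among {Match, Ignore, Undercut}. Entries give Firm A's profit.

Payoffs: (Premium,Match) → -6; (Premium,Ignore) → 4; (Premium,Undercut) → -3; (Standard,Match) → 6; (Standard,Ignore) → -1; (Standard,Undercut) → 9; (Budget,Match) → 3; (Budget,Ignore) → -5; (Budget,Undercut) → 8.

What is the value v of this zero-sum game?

18/17

Row minima: Premium → -6, Standard → -1, Budget → -5; maximin = -1.
Column maxima: Match → 6, Ignore → 4, Undercut → 9; minimax = 4.
-1 ≠ 4, so there is no saddle point; optimal play is mixed.
Budget is strictly dominated by Standard, so Firm A never plays it.
Undercut is strictly dominated by Match (it gives Firm A strictly more in every row), so Firm B never plays it.
On the remaining 2×2 (Premium, Standard vs Match, Ignore):
Let Firm A play Premium with probability p. Expected payoff against Match: (-6)p + 6(1−p) = −12p + 6; against Ignore: 4p + (-1)(1−p) = 5p − 1.
Setting these equal: −12p + 6 = 5p − 1 ⇒ −17p = -7 ⇒ p = 7/17, and the value is (-12)·(7/17) + 6 = 18/17.
For Firm B: with q = P(Match), equating Premium's and Standard's payoffs gives −10q + 4 = 7q − 1 ⇒ q = 5/17.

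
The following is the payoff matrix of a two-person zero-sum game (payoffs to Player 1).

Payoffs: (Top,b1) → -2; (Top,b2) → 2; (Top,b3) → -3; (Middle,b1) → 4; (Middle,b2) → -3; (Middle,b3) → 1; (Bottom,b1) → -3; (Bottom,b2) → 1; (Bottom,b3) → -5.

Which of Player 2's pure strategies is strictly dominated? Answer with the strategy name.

b1

b3 holds Player 1's payoff strictly below b1 in every row: -3 < -2, 1 < 4, -5 < -3.
So b1 is strictly dominated for Player 2.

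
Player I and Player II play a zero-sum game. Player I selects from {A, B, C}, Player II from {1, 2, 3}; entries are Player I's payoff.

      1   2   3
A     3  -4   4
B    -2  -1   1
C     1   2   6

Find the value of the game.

5/4

Row minima: A → -4, B → -2, C → 1; maximin = 1.
Column maxima: 1 → 3, 2 → 2, 3 → 6; minimax = 2.
1 ≠ 2, so there is no saddle point; optimal play is mixed.
B is strictly dominated by C, so Player I never plays it.
3 is strictly dominated by 1 (it gives Player I strictly more in every row), so Player II never plays it.
On the remaining 2×2 (A, C vs 1, 2):
Let Player I play A with probability p. Expected payoff against 1: 3p + 1(1−p) = 2p + 1; against 2: (-4)p + 2(1−p) = −6p + 2.
Setting these equal: 2p + 1 = −6p + 2 ⇒ 8p = 1 ⇒ p = 1/8, and the value is (2)·(1/8) + 1 = 5/4.
For Player II: with q = P(1), equating A's and C's payoffs gives 7q − 4 = −q + 2 ⇒ q = 3/4.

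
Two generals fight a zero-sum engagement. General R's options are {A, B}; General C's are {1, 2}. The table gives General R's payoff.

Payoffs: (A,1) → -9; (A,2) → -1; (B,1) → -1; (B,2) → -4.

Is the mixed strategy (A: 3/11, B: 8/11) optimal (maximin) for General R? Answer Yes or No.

Against 1 this mix gives (3/11)·(-9) + (8/11)·(-1) = -35/11.
Against 2 this mix gives (3/11)·(-1) + (8/11)·(-4) = -35/11.
All of General C's active replies (1, 2) yield -35/11, and no column does worse for General R. The mix makes General C indifferent and guarantees -35/11, so it is optimal.

Yes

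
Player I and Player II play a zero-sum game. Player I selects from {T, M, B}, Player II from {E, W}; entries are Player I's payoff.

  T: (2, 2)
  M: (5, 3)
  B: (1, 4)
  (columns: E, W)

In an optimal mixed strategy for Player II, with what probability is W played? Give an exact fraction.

4/5

Row minima: T → 2, M → 3, B → 1; maximin = 3.
Column maxima: E → 5, W → 4; minimax = 4.
3 ≠ 4, so there is no saddle point; optimal play is mixed.
T is strictly dominated by M, so Player I never plays it.
On the remaining 2×2 (M, B vs E, W):
Let Player I play M with probability p. Expected payoff against E: 5p + 1(1−p) = 4p + 1; against W: 3p + 4(1−p) = −p + 4.
Setting these equal: 4p + 1 = −p + 4 ⇒ 5p = 3 ⇒ p = 3/5, and the value is (4)·(3/5) + 1 = 17/5.
For Player II: with q = P(E), equating M's and B's payoffs gives 2q + 3 = −3q + 4 ⇒ q = 1/5.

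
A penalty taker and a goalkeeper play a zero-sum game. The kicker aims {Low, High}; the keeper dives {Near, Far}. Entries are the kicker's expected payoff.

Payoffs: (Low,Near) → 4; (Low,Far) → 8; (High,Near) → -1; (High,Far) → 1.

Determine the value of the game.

Row minima: Low → 4, High → -1; maximin = 4.
Column maxima: Near → 4, Far → 8; minimax = 4.
Since maximin = minimax = 4, there is a saddle point and the value is 4.

4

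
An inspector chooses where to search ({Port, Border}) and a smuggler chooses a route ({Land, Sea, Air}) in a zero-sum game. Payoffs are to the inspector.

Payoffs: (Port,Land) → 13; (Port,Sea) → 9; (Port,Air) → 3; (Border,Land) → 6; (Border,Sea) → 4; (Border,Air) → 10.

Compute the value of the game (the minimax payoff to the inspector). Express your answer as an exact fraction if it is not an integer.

13/2

Row minima: Port → 3, Border → 4; maximin = 4.
Column maxima: Land → 13, Sea → 9, Air → 10; minimax = 9.
4 ≠ 9, so there is no saddle point; optimal play is mixed.
Land is strictly dominated by Sea (it gives the inspector strictly more in every row), so the smuggler never plays it.
On the remaining 2×2 (Port, Border vs Sea, Air):
Let the inspector play Port with probability p. Expected payoff against Sea: 9p + 4(1−p) = 5p + 4; against Air: 3p + 10(1−p) = −7p + 10.
Setting these equal: 5p + 4 = −7p + 10 ⇒ 12p = 6 ⇒ p = 1/2, and the value is (5)·(1/2) + 4 = 13/2.
For the smuggler: with q = P(Sea), equating Port's and Border's payoffs gives 6q + 3 = −6q + 10 ⇒ q = 7/12.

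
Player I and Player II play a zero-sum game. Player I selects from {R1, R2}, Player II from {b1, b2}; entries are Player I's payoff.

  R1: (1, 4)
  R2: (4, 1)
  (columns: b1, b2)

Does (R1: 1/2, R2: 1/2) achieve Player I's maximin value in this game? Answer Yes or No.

Yes

Against b1 this mix gives (1/2)·1 + (1/2)·4 = 5/2.
Against b2 this mix gives (1/2)·4 + (1/2)·1 = 5/2.
All of Player II's active replies (b1, b2) yield 5/2, and no column does worse for Player I. The mix makes Player II indifferent and guarantees 5/2, so it is optimal.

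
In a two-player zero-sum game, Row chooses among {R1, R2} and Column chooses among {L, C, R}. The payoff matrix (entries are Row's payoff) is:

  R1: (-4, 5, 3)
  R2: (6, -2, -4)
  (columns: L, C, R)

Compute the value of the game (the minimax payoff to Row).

2/17

Row minima: R1 → -4, R2 → -4; maximin = -4.
Column maxima: L → 6, C → 5, R → 3; minimax = 3.
-4 ≠ 3, so there is no saddle point; optimal play is mixed.
C is strictly dominated by R (it gives Row strictly more in every row), so Column never plays it.
On the remaining 2×2 (R1, R2 vs L, R):
Let Row play R1 with probability p. Expected payoff against L: (-4)p + 6(1−p) = −10p + 6; against R: 3p + (-4)(1−p) = 7p − 4.
Setting these equal: −10p + 6 = 7p − 4 ⇒ −17p = -10 ⇒ p = 10/17, and the value is (-10)·(10/17) + 6 = 2/17.
For Column: with q = P(L), equating R1's and R2's payoffs gives −7q + 3 = 10q − 4 ⇒ q = 7/17.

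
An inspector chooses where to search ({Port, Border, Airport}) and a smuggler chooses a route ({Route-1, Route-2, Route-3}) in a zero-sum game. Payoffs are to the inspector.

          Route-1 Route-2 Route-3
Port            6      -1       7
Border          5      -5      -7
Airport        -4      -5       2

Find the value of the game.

-1

Row minima: Port → -1, Border → -7, Airport → -5; maximin = -1.
Column maxima: Route-1 → 6, Route-2 → -1, Route-3 → 7; minimax = -1.
Since maximin = minimax = -1, there is a saddle point and the value is -1.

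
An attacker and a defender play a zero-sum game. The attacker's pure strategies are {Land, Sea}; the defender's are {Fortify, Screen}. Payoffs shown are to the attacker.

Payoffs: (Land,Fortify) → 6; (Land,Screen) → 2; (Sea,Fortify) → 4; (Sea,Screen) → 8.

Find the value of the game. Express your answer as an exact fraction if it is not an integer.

5

Row minima: Land → 2, Sea → 4; maximin = 4.
Column maxima: Fortify → 6, Screen → 8; minimax = 6.
4 ≠ 6, so there is no saddle point; optimal play is mixed.
Let the attacker play Land with probability p. Expected payoff against Fortify: 6p + 4(1−p) = 2p + 4; against Screen: 2p + 8(1−p) = −6p + 8.
Setting these equal: 2p + 4 = −6p + 8 ⇒ 8p = 4 ⇒ p = 1/2, and the value is (2)·(1/2) + 4 = 5.
For the defender: with q = P(Fortify), equating Land's and Sea's payoffs gives 4q + 2 = −4q + 8 ⇒ q = 3/4.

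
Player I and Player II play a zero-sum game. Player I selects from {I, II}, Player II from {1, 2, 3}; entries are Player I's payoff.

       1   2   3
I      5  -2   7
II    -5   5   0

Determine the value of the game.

15/17

Row minima: I → -2, II → -5; maximin = -2.
Column maxima: 1 → 5, 2 → 5, 3 → 7; minimax = 5.
-2 ≠ 5, so there is no saddle point; optimal play is mixed.
3 is strictly dominated by 1 (it gives Player I strictly more in every row), so Player II never plays it.
On the remaining 2×2 (I, II vs 1, 2):
Let Player I play I with probability p. Expected payoff against 1: 5p + (-5)(1−p) = 10p − 5; against 2: (-2)p + 5(1−p) = −7p + 5.
Setting these equal: 10p − 5 = −7p + 5 ⇒ 17p = 10 ⇒ p = 10/17, and the value is (10)·(10/17) − 5 = 15/17.
For Player II: with q = P(1), equating I's and II's payoffs gives 7q − 2 = −10q + 5 ⇒ q = 7/17.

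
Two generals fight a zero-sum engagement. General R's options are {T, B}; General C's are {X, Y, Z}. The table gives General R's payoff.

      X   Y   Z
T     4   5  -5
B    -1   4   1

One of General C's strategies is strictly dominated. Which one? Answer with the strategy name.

Y

X holds General R's payoff strictly below Y in every row: 4 < 5, -1 < 4.
So Y is strictly dominated for General C.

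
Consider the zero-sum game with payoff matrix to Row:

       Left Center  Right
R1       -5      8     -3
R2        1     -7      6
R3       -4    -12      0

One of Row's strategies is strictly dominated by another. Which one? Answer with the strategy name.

R3

R2 gives a strictly higher payoff than R3 against every column: 1 > -4, -7 > -12, 6 > 0.
So R3 is strictly dominated and Row never plays it.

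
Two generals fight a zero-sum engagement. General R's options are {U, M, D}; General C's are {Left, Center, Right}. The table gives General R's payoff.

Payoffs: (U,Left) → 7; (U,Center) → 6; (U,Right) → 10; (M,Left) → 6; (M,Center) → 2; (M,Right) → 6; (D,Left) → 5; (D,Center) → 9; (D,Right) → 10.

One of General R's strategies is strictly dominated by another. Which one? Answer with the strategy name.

M

U gives a strictly higher payoff than M against every column: 7 > 6, 6 > 2, 10 > 6.
So M is strictly dominated and General R never plays it.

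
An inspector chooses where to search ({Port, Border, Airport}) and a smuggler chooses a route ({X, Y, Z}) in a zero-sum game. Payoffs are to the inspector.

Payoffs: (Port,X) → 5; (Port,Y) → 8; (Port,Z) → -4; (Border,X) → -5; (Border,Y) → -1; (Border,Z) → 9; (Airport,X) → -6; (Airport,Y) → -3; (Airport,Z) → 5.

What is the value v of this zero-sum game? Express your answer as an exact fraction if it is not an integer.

25/23

Row minima: Port → -4, Border → -5, Airport → -6; maximin = -4.
Column maxima: X → 5, Y → 8, Z → 9; minimax = 5.
-4 ≠ 5, so there is no saddle point; optimal play is mixed.
Airport is strictly dominated by Border, so the inspector never plays it.
Y is strictly dominated by X (it gives the inspector strictly more in every row), so the smuggler never plays it.
On the remaining 2×2 (Port, Border vs X, Z):
Let the inspector play Port with probability p. Expected payoff against X: 5p + (-5)(1−p) = 10p − 5; against Z: (-4)p + 9(1−p) = −13p + 9.
Setting these equal: 10p − 5 = −13p + 9 ⇒ 23p = 14 ⇒ p = 14/23, and the value is (10)·(14/23) − 5 = 25/23.
For the smuggler: with q = P(X), equating Port's and Border's payoffs gives 9q − 4 = −14q + 9 ⇒ q = 13/23.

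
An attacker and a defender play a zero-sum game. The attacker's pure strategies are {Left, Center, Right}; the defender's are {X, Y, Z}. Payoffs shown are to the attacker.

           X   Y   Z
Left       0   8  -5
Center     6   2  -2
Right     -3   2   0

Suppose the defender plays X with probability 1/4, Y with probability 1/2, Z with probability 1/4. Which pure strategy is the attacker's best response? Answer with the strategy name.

Expected payoff of Left: (1/4)·0 + (1/2)·8 + (1/4)·(-5) = 11/4.
Expected payoff of Center: (1/4)·6 + (1/2)·2 + (1/4)·(-2) = 2.
Expected payoff of Right: (1/4)·(-3) + (1/2)·2 + (1/4)·0 = 1/4.
The largest is 11/4, so the attacker's best response is Left.

Left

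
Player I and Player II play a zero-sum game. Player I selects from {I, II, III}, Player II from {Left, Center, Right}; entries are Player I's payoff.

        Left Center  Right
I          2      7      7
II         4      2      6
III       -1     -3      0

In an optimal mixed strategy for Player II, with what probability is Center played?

Row minima: I → 2, II → 2, III → -3; maximin = 2.
Column maxima: Left → 4, Center → 7, Right → 7; minimax = 4.
2 ≠ 4, so there is no saddle point; optimal play is mixed.
III is strictly dominated by I, so Player I never plays it.
Right is strictly dominated by Left (it gives Player I strictly more in every row), so Player II never plays it.
On the remaining 2×2 (I, II vs Left, Center):
Let Player I play I with probability p. Expected payoff against Left: 2p + 4(1−p) = −2p + 4; against Center: 7p + 2(1−p) = 5p + 2.
Setting these equal: −2p + 4 = 5p + 2 ⇒ −7p = -2 ⇒ p = 2/7, and the value is (-2)·(2/7) + 4 = 24/7.
For Player II: with q = P(Left), equating I's and II's payoffs gives −5q + 7 = 2q + 2 ⇒ q = 5/7.

2/7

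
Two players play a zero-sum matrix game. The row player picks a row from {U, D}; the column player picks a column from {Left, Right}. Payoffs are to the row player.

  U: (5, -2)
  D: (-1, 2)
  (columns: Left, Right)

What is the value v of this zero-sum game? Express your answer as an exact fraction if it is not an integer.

4/5

Row minima: U → -2, D → -1; maximin = -1.
Column maxima: Left → 5, Right → 2; minimax = 2.
-1 ≠ 2, so there is no saddle point; optimal play is mixed.
Let the row player play U with probability p. Expected payoff against Left: 5p + (-1)(1−p) = 6p − 1; against Right: (-2)p + 2(1−p) = −4p + 2.
Setting these equal: 6p − 1 = −4p + 2 ⇒ 10p = 3 ⇒ p = 3/10, and the value is (6)·(3/10) − 1 = 4/5.
For the column player: with q = P(Left), equating U's and D's payoffs gives 7q − 2 = −3q + 2 ⇒ q = 2/5.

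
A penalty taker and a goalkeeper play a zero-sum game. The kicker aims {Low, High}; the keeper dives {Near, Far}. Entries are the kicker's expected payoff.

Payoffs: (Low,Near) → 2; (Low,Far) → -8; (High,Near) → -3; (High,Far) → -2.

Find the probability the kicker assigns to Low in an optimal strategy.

1/11

Row minima: Low → -8, High → -3; maximin = -3.
Column maxima: Near → 2, Far → -2; minimax = -2.
-3 ≠ -2, so there is no saddle point; optimal play is mixed.
Let the kicker play Low with probability p. Expected payoff against Near: 2p + (-3)(1−p) = 5p − 3; against Far: (-8)p + (-2)(1−p) = −6p − 2.
Setting these equal: 5p − 3 = −6p − 2 ⇒ 11p = 1 ⇒ p = 1/11, and the value is (5)·(1/11) − 3 = -28/11.
For the keeper: with q = P(Near), equating Low's and High's payoffs gives 10q − 8 = −q − 2 ⇒ q = 6/11.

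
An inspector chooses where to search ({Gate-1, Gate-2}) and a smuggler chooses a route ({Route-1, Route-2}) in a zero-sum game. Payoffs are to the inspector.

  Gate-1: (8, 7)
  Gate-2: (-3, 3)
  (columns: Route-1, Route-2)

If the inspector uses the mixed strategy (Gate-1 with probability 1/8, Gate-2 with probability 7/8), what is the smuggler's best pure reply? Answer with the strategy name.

If the smuggler plays Route-1, the inspector's expected payoff is (1/8)·8 + (7/8)·(-3) = -13/8.
If the smuggler plays Route-2, the inspector's expected payoff is (1/8)·7 + (7/8)·3 = 7/2.
The smuggler minimizes the inspector's payoff; the smallest is -13/8, so the best response is Route-1.

Route-1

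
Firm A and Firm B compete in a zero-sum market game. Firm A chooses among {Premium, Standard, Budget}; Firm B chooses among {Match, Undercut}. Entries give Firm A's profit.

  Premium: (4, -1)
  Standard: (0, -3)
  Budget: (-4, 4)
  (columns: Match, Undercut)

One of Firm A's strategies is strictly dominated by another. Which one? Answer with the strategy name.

Premium gives a strictly higher payoff than Standard against every column: 4 > 0, -1 > -3.
So Standard is strictly dominated and Firm A never plays it.

Standard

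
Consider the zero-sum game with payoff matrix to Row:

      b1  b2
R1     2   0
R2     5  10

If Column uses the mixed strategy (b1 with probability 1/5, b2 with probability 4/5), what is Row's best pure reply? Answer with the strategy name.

Expected payoff of R1: (1/5)·2 + (4/5)·0 = 2/5.
Expected payoff of R2: (1/5)·5 + (4/5)·10 = 9.
The largest is 9, so Row's best response is R2.

R2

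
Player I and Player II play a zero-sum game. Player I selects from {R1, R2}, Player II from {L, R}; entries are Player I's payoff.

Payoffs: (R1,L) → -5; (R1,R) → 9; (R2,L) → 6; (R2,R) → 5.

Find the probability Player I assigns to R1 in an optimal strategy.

Row minima: R1 → -5, R2 → 5; maximin = 5.
Column maxima: L → 6, R → 9; minimax = 6.
5 ≠ 6, so there is no saddle point; optimal play is mixed.
Let Player I play R1 with probability p. Expected payoff against L: (-5)p + 6(1−p) = −11p + 6; against R: 9p + 5(1−p) = 4p + 5.
Setting these equal: −11p + 6 = 4p + 5 ⇒ −15p = -1 ⇒ p = 1/15, and the value is (-11)·(1/15) + 6 = 79/15.
For Player II: with q = P(L), equating R1's and R2's payoffs gives −14q + 9 = q + 5 ⇒ q = 4/15.

1/15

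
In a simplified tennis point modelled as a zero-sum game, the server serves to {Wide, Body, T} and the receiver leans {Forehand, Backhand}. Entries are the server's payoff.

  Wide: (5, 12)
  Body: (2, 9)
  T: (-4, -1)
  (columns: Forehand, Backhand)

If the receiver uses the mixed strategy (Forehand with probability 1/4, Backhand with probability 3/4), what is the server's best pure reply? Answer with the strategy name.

Expected payoff of Wide: (1/4)·5 + (3/4)·12 = 41/4.
Expected payoff of Body: (1/4)·2 + (3/4)·9 = 29/4.
Expected payoff of T: (1/4)·(-4) + (3/4)·(-1) = -7/4.
The largest is 41/4, so the server's best response is Wide.

Wide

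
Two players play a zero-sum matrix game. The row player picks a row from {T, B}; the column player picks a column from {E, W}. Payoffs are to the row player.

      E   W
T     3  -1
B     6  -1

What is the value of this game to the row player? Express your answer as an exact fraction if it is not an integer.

Row minima: T → -1, B → -1; maximin = -1.
Column maxima: E → 6, W → -1; minimax = -1.
Since maximin = minimax = -1, there is a saddle point and the value is -1.

-1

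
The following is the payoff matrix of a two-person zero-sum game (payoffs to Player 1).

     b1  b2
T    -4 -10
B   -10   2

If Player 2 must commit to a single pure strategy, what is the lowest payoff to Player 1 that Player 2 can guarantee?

Column maxima: b1 → -4, b2 → 2.
The smallest of these is -4.

-4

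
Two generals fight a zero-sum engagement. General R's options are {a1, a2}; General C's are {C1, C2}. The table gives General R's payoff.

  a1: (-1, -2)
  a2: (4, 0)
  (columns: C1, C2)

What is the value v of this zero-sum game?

0

Row minima: a1 → -2, a2 → 0; maximin = 0.
Column maxima: C1 → 4, C2 → 0; minimax = 0.
Since maximin = minimax = 0, there is a saddle point and the value is 0.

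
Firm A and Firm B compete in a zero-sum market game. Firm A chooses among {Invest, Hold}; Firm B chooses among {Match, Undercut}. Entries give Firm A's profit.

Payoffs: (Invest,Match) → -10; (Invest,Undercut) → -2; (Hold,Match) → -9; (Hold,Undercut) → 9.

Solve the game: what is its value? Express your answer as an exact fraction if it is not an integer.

-9

Row minima: Invest → -10, Hold → -9; maximin = -9.
Column maxima: Match → -9, Undercut → 9; minimax = -9.
Since maximin = minimax = -9, there is a saddle point and the value is -9.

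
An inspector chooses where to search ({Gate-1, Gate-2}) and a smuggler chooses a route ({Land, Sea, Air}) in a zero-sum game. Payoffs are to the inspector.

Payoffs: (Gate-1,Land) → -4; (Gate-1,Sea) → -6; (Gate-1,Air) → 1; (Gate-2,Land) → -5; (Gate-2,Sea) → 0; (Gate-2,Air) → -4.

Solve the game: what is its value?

Row minima: Gate-1 → -6, Gate-2 → -5; maximin = -5.
Column maxima: Land → -4, Sea → 0, Air → 1; minimax = -4.
-5 ≠ -4, so there is no saddle point; optimal play is mixed.
Air is strictly dominated by Land (it gives the inspector strictly more in every row), so the smuggler never plays it.
On the remaining 2×2 (Gate-1, Gate-2 vs Land, Sea):
Let the inspector play Gate-1 with probability p. Expected payoff against Land: (-4)p + (-5)(1−p) = p − 5; against Sea: (-6)p + 0(1−p) = −6p.
Setting these equal: p − 5 = −6p ⇒ 7p = 5 ⇒ p = 5/7, and the value is (1)·(5/7) − 5 = -30/7.
For the smuggler: with q = P(Land), equating Gate-1's and Gate-2's payoffs gives 2q − 6 = −5q ⇒ q = 6/7.

-30/7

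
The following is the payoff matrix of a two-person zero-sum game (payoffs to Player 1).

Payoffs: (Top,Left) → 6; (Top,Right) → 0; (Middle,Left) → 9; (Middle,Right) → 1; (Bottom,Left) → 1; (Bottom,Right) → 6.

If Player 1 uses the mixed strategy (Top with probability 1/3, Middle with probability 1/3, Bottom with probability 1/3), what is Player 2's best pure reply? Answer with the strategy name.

If Player 2 plays Left, Player 1's expected payoff is (1/3)·6 + (1/3)·9 + (1/3)·1 = 16/3.
If Player 2 plays Right, Player 1's expected payoff is (1/3)·0 + (1/3)·1 + (1/3)·6 = 7/3.
Player 2 minimizes Player 1's payoff; the smallest is 7/3, so the best response is Right.

Right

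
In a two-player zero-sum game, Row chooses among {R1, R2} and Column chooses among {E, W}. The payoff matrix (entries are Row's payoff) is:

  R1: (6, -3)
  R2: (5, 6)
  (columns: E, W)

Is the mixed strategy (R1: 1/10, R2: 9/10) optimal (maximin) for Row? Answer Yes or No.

Yes

Against E this mix gives (1/10)·6 + (9/10)·5 = 51/10.
Against W this mix gives (1/10)·(-3) + (9/10)·6 = 51/10.
All of Column's active replies (E, W) yield 51/10, and no column does worse for Row. The mix makes Column indifferent and guarantees 51/10, so it is optimal.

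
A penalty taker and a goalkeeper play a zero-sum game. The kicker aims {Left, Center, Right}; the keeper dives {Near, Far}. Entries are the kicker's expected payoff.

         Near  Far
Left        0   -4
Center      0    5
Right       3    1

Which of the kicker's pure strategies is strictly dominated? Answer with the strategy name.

Left

Right gives a strictly higher payoff than Left against every column: 3 > 0, 1 > -4.
So Left is strictly dominated and the kicker never plays it.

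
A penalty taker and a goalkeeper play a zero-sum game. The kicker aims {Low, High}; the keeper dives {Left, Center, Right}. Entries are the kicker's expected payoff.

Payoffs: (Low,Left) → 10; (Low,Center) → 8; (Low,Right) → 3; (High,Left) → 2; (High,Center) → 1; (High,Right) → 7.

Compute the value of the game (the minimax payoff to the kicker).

53/11

Row minima: Low → 3, High → 1; maximin = 3.
Column maxima: Left → 10, Center → 8, Right → 7; minimax = 7.
3 ≠ 7, so there is no saddle point; optimal play is mixed.
Left is strictly dominated by Center (it gives the kicker strictly more in every row), so the keeper never plays it.
On the remaining 2×2 (Low, High vs Center, Right):
Let the kicker play Low with probability p. Expected payoff against Center: 8p + 1(1−p) = 7p + 1; against Right: 3p + 7(1−p) = −4p + 7.
Setting these equal: 7p + 1 = −4p + 7 ⇒ 11p = 6 ⇒ p = 6/11, and the value is (7)·(6/11) + 1 = 53/11.
For the keeper: with q = P(Center), equating Low's and High's payoffs gives 5q + 3 = −6q + 7 ⇒ q = 4/11.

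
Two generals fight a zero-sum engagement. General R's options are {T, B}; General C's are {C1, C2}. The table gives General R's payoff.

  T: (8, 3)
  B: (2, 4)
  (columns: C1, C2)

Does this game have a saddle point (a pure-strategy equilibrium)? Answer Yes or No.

No

Row minima: T → 3, B → 2; maximin = 3.
Column maxima: C1 → 8, C2 → 4; minimax = 4.
3 ≠ 4, so no pure-strategy equilibrium exists.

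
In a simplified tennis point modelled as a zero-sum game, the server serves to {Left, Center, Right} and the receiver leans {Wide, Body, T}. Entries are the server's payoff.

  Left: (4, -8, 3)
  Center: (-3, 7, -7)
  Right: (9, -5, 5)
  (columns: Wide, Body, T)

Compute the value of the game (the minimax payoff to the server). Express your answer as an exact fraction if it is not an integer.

0

Row minima: Left → -8, Center → -7, Right → -5; maximin = -5.
Column maxima: Wide → 9, Body → 7, T → 5; minimax = 5.
-5 ≠ 5, so there is no saddle point; optimal play is mixed.
Left is strictly dominated by Right, so the server never plays it.
Wide is strictly dominated by T (it gives the server strictly more in every row), so the receiver never plays it.
On the remaining 2×2 (Center, Right vs Body, T):
Let the server play Center with probability p. Expected payoff against Body: 7p + (-5)(1−p) = 12p − 5; against T: (-7)p + 5(1−p) = −12p + 5.
Setting these equal: 12p − 5 = −12p + 5 ⇒ 24p = 10 ⇒ p = 5/12, and the value is (12)·(5/12) − 5 = 0.
For the receiver: with q = P(Body), equating Center's and Right's payoffs gives 14q − 7 = −10q + 5 ⇒ q = 1/2.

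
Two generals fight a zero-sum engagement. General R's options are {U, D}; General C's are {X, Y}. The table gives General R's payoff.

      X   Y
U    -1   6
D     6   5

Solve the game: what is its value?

Row minima: U → -1, D → 5; maximin = 5.
Column maxima: X → 6, Y → 6; minimax = 6.
5 ≠ 6, so there is no saddle point; optimal play is mixed.
Let General R play U with probability p. Expected payoff against X: (-1)p + 6(1−p) = −7p + 6; against Y: 6p + 5(1−p) = p + 5.
Setting these equal: −7p + 6 = p + 5 ⇒ −8p = -1 ⇒ p = 1/8, and the value is (-7)·(1/8) + 6 = 41/8.
For General C: with q = P(X), equating U's and D's payoffs gives −7q + 6 = q + 5 ⇒ q = 1/8.

41/8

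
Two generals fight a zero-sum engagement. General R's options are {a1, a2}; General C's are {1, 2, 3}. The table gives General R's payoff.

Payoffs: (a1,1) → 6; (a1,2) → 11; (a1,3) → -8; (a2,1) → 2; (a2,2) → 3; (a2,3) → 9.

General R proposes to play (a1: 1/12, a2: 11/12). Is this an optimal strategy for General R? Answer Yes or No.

Against 1 this mix gives (1/12)·6 + (11/12)·2 = 7/3.
Against 2 this mix gives (1/12)·11 + (11/12)·3 = 11/3.
Against 3 this mix gives (1/12)·(-8) + (11/12)·9 = 91/12.
General C will play 1, holding General R to 7/3. Shifting weight toward the row that does better against 1 would raise this floor (the equalizing mix achieves 10/3 against both 1 and 3), so the proposed strategy is not optimal.

No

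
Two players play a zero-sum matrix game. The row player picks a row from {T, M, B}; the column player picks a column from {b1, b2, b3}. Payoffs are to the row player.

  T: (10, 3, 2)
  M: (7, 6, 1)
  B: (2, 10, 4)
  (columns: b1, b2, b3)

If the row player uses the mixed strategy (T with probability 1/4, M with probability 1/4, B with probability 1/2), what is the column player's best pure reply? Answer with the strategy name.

b3

If the column player plays b1, the row player's expected payoff is (1/4)·10 + (1/4)·7 + (1/2)·2 = 21/4.
If the column player plays b2, the row player's expected payoff is (1/4)·3 + (1/4)·6 + (1/2)·10 = 29/4.
If the column player plays b3, the row player's expected payoff is (1/4)·2 + (1/4)·1 + (1/2)·4 = 11/4.
The column player minimizes the row player's payoff; the smallest is 11/4, so the best response is b3.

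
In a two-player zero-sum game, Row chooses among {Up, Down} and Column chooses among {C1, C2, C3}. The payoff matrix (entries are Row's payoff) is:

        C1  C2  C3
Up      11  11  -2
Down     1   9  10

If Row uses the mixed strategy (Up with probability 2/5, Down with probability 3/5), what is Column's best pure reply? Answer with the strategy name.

C1

If Column plays C1, Row's expected payoff is (2/5)·11 + (3/5)·1 = 5.
If Column plays C2, Row's expected payoff is (2/5)·11 + (3/5)·9 = 49/5.
If Column plays C3, Row's expected payoff is (2/5)·(-2) + (3/5)·10 = 26/5.
Column minimizes Row's payoff; the smallest is 5, so the best response is C1.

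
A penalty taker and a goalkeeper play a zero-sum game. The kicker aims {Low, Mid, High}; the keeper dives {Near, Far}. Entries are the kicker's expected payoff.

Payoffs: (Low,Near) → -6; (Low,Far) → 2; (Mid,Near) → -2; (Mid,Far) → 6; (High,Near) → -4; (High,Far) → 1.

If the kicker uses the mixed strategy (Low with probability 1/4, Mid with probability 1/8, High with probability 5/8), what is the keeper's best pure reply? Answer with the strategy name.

Near

If the keeper plays Near, the kicker's expected payoff is (1/4)·(-6) + (1/8)·(-2) + (5/8)·(-4) = -17/4.
If the keeper plays Far, the kicker's expected payoff is (1/4)·2 + (1/8)·6 + (5/8)·1 = 15/8.
The keeper minimizes the kicker's payoff; the smallest is -17/4, so the best response is Near.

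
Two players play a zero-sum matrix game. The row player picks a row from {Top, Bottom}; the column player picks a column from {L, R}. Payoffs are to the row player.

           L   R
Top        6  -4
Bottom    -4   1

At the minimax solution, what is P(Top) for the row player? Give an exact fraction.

Row minima: Top → -4, Bottom → -4; maximin = -4.
Column maxima: L → 6, R → 1; minimax = 1.
-4 ≠ 1, so there is no saddle point; optimal play is mixed.
Let the row player play Top with probability p. Expected payoff against L: 6p + (-4)(1−p) = 10p − 4; against R: (-4)p + 1(1−p) = −5p + 1.
Setting these equal: 10p − 4 = −5p + 1 ⇒ 15p = 5 ⇒ p = 1/3, and the value is (10)·(1/3) − 4 = -2/3.
For the column player: with q = P(L), equating Top's and Bottom's payoffs gives 10q − 4 = −5q + 1 ⇒ q = 1/3.

1/3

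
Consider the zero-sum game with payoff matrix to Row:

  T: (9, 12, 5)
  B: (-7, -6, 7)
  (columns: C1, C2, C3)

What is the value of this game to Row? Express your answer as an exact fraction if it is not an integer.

Row minima: T → 5, B → -7; maximin = 5.
Column maxima: C1 → 9, C2 → 12, C3 → 7; minimax = 7.
5 ≠ 7, so there is no saddle point; optimal play is mixed.
C2 is strictly dominated by C1 (it gives Row strictly more in every row), so Column never plays it.
On the remaining 2×2 (T, B vs C1, C3):
Let Row play T with probability p. Expected payoff against C1: 9p + (-7)(1−p) = 16p − 7; against C3: 5p + 7(1−p) = −2p + 7.
Setting these equal: 16p − 7 = −2p + 7 ⇒ 18p = 14 ⇒ p = 7/9, and the value is (16)·(7/9) − 7 = 49/9.
For Column: with q = P(C1), equating T's and B's payoffs gives 4q + 5 = −14q + 7 ⇒ q = 1/9.

49/9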